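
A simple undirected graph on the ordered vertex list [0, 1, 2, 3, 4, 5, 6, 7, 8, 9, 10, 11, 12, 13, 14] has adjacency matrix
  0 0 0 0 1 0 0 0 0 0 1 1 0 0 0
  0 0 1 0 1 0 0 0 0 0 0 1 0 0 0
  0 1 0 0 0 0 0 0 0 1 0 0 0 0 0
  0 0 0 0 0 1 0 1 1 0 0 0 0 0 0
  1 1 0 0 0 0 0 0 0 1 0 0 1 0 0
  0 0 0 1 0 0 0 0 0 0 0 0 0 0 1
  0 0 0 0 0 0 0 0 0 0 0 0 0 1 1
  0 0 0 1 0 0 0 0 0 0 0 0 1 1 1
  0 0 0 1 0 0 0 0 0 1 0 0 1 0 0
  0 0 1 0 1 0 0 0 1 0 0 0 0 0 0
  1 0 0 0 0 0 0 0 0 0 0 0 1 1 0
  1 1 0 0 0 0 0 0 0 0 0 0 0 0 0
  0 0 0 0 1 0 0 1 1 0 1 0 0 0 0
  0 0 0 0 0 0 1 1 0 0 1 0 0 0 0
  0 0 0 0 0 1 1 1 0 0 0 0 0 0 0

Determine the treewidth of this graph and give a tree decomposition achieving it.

Every bag has size at most 4, so the width is 4 − 1 = 3 and tw(G) ≤ 3. For the lower bound: the 4 vertex sets {5,6,14}, {13}, {7}, {3,8,10,12} are disjoint, each induces a connected subgraph, and every pair is joined by at least one edge of G. Contracting each set to a single vertex therefore yields K_{4} as a minor, and since treewidth is minor-monotone, tw(G) ≥ tw(K_{4}) = 3. Therefore the treewidth is 3.

Treewidth 3.
Bags: B1 = {5, 6, 13, 14}  B2 = {5, 7, 13, 14}  B3 = {3, 5, 7, 13}  B4 = {3, 7, 10, 13}  B5 = {3, 7, 10, 12}  B6 = {3, 8, 10, 12}  B7 = {0, 8, 10, 12}  B8 = {0, 4, 8, 12}  B9 = {0, 4, 8, 9}  B10 = {0, 4, 9, 11}  B11 = {1, 4, 9, 11}  B12 = {1, 2, 9, 11}
Tree: B1–B2, B2–B3, B3–B4, B4–B5, B5–B6, B6–B7, B7–B8, B8–B9, B9–B10, B10–B11, B11–B12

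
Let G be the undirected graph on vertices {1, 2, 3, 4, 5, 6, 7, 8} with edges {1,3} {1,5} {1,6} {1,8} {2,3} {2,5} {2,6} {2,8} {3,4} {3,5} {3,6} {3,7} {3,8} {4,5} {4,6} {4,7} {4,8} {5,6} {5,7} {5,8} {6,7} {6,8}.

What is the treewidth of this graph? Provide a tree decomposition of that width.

Every bag has size at most 5, so the width is 5 − 1 = 4 and tw(G) ≤ 4. Conversely, {1, 3, 5, 6, 8} is a clique of size 5, and the vertices of any clique must share a bag in every tree decomposition; so some bag has ≥ 5 vertices and tw(G) ≥ 4. Therefore the treewidth is 4.

Treewidth 4.
One optimal decomposition is:
Bags: B1 = {2, 3, 5, 6, 8}  B2 = {3, 4, 5, 6, 8}  B3 = {1, 3, 5, 6, 8}  B4 = {3, 4, 5, 6, 7}
Tree: B1–B2, B2–B3, B2–B4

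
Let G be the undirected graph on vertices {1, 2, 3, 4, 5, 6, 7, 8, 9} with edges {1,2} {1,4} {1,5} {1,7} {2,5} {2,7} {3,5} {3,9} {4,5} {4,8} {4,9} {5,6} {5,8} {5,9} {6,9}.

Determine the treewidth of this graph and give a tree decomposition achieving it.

Treewidth 2.
Bags: B1 = {1, 4, 5}  B2 = {4, 5, 9}  B3 = {5, 6, 9}  B4 = {1, 2, 5}  B5 = {3, 5, 9}  B6 = {4, 5, 8}  B7 = {1, 2, 7}
Tree: B1–B2, B2–B3, B1–B4, B3–B5, B1–B6, B4–B7

The largest bag has 3 vertices, giving width 2; this decomposition certifies tw(G) ≤ 2. For the lower bound, the 3 vertices {1, 2, 5} are pairwise adjacent, and any tree decomposition puts a clique entirely inside one bag — forcing width ≥ 2. Hence tw(G) = 2 exactly.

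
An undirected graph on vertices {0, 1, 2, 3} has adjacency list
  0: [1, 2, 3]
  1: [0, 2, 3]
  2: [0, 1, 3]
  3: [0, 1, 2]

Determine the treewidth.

3

A width-3 tree decomposition is:
Bags: B1 = {0, 1, 2, 3}
Tree: (single bag)
A single bag containing all 4 vertices is trivially a valid decomposition of width 3. Conversely, {0, 1, 2, 3} is a clique of size 4, and the vertices of any clique must share a bag in every tree decomposition; so some bag has ≥ 4 vertices and tw(G) ≥ 3. Hence tw(G) = 3 exactly.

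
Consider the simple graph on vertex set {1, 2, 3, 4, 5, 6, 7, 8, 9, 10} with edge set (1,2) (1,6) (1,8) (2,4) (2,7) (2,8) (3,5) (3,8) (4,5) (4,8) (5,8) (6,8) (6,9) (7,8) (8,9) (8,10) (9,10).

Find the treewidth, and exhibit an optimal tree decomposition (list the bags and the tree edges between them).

The largest bag has 3 vertices, giving width 2; this decomposition certifies tw(G) ≤ 2. Conversely, {1, 2, 8} is a clique of size 3, and the vertices of any clique must share a bag in every tree decomposition; so some bag has ≥ 3 vertices and tw(G) ≥ 2. Hence tw(G) = 2 exactly.

Treewidth 2.
One such decomposition:
Bags: B1 = {6, 8, 9}  B2 = {1, 6, 8}  B3 = {1, 2, 8}  B4 = {8, 9, 10}  B5 = {2, 4, 8}  B6 = {4, 5, 8}  B7 = {2, 7, 8}  B8 = {3, 5, 8}
Tree: B1–B2, B2–B3, B1–B4, B3–B5, B5–B6, B3–B7, B6–B8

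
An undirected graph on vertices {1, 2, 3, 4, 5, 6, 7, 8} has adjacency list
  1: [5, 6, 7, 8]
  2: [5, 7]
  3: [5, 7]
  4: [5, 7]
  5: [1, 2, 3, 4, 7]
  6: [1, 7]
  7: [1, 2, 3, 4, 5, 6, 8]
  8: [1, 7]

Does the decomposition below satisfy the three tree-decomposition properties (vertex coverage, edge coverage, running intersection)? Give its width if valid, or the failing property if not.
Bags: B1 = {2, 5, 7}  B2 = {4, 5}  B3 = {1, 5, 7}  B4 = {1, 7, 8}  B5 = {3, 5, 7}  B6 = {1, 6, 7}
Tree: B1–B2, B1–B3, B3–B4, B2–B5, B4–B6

A tree decomposition must satisfy three properties: every vertex lies in some bag; for every edge, both endpoints lie together in some bag; and for every vertex, the bags containing it form a connected subtree. Here edge (7,4) lies in no bag, so the decomposition is invalid.

No — edge (7,4) lies in no bag.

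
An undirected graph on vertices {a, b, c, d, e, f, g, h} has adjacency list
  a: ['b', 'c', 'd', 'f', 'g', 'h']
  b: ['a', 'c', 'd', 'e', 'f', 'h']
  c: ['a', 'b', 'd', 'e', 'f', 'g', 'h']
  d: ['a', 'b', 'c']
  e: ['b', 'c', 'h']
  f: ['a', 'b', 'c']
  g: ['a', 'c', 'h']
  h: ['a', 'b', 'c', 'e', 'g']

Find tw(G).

A width-3 tree decomposition is:
Bags: B1 = {a, b, c, d}  B2 = {a, b, c, f}  B3 = {a, b, c, h}  B4 = {a, c, g, h}  B5 = {b, c, e, h}
Tree: B1–B2, B2–B3, B3–B4, B3–B5
Each bag holds 4 vertices, so the decomposition has width 3, which upper-bounds the treewidth. On the other hand G contains the 4-clique {a, c, g, h}. A clique must lie in a single bag of any decomposition, so no decomposition can have width below 3. The upper and lower bounds meet at 3, so that is the treewidth.

3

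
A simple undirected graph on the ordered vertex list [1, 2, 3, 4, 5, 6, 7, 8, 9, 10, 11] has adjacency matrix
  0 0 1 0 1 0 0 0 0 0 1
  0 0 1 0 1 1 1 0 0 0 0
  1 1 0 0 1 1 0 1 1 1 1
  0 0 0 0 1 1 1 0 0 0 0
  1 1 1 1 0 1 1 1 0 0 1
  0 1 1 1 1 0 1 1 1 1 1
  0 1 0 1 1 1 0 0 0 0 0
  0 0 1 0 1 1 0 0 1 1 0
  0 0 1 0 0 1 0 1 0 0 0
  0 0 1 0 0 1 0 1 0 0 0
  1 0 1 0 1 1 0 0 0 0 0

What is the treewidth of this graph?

3

A width-3 tree decomposition is:
Bags: B1 = {3, 5, 6, 11}  B2 = {2, 3, 5, 6}  B3 = {1, 3, 5, 11}  B4 = {2, 5, 6, 7}  B5 = {3, 5, 6, 8}  B6 = {3, 6, 8, 9}  B7 = {4, 5, 6, 7}  B8 = {3, 6, 8, 10}
Tree: B1–B2, B1–B3, B2–B4, B2–B5, B5–B6, B4–B7, B5–B8
Each bag holds 4 vertices, so the decomposition has width 3, which upper-bounds the treewidth. On the other hand G contains the 4-clique {1, 3, 5, 11}. A clique must lie in a single bag of any decomposition, so no decomposition can have width below 3. Combining the bounds, tw(G) = 3.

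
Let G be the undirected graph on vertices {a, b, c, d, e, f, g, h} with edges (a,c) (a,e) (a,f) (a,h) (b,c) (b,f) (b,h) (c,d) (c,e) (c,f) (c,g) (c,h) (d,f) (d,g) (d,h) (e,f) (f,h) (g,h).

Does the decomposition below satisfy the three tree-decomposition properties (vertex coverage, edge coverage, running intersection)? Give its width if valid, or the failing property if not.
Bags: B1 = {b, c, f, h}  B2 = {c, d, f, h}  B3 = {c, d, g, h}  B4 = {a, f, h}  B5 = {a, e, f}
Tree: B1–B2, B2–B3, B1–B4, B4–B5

No — edge (c,a) lies in no bag.

A tree decomposition must satisfy three properties: every vertex lies in some bag; for every edge, both endpoints lie together in some bag; and for every vertex, the bags containing it form a connected subtree. Here edge (c,a) lies in no bag, so the decomposition is invalid.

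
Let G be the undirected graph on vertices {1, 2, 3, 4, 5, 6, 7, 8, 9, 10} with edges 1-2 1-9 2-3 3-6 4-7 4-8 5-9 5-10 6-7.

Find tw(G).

1

A width-1 tree decomposition is:
Bags: B1 = {4, 8}  B2 = {4, 7}  B3 = {6, 7}  B4 = {3, 6}  B5 = {2, 3}  B6 = {1, 2}  B7 = {1, 9}  B8 = {5, 9}  B9 = {5, 10}
Tree: B1–B2, B2–B3, B3–B4, B4–B5, B5–B6, B6–B7, B7–B8, B8–B9
Each bag holds 2 vertices, so the decomposition has width 1, which upper-bounds the treewidth. Any graph with an edge has treewidth ≥ 1, and G has the edge 8–4. Hence tw(G) = 1 exactly.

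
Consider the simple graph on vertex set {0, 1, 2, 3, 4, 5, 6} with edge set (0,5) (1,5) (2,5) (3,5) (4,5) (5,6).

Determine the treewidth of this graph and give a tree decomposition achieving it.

The largest bag has 2 vertices, giving width 1; this decomposition certifies tw(G) ≤ 1. Since G has at least one edge (e.g. 6–5), it is not an edgeless graph, so tw(G) ≥ 1. Combining the bounds, tw(G) = 1.

Treewidth 1.
One such decomposition:
Bags: B1 = {5, 6}  B2 = {3, 5}  B3 = {0, 5}  B4 = {1, 5}  B5 = {4, 5}  B6 = {2, 5}
Tree: B1–B2, B2–B3, B1–B4, B2–B5, B1–B6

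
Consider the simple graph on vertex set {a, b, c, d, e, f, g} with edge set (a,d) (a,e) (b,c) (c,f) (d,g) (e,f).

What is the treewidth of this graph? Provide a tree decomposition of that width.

The largest bag has 2 vertices, giving width 1; this decomposition certifies tw(G) ≤ 1. Any graph with an edge has treewidth ≥ 1, and G has the edge b–c. Hence tw(G) = 1 exactly.

Treewidth 1.
One optimal decomposition is:
Bags: B1 = {b, c}  B2 = {c, f}  B3 = {e, f}  B4 = {a, e}  B5 = {a, d}  B6 = {d, g}
Tree: B1–B2, B2–B3, B3–B4, B4–B5, B5–B6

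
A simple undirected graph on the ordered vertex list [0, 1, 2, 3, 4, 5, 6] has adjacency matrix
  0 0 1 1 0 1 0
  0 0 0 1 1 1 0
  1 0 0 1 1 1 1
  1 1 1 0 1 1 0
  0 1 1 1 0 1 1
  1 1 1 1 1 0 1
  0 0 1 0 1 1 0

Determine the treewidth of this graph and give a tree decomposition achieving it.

Treewidth 3.
Bags: B1 = {2, 4, 5, 6}  B2 = {2, 3, 4, 5}  B3 = {0, 2, 3, 5}  B4 = {1, 3, 4, 5}
Tree: B1–B2, B2–B3, B2–B4

Each bag holds 4 vertices, so the decomposition has width 3, which upper-bounds the treewidth. On the other hand G contains the 4-clique {1, 3, 4, 5}. A clique must lie in a single bag of any decomposition, so no decomposition can have width below 3. Combining the bounds, tw(G) = 3.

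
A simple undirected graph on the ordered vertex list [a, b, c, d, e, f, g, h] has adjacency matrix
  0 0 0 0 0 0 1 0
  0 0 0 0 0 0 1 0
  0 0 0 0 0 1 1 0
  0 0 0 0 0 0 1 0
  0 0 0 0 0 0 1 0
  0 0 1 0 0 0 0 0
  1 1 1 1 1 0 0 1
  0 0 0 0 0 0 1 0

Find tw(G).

1

A width-1 tree decomposition is:
Bags: B1 = {e, g}  B2 = {c, g}  B3 = {g, h}  B4 = {a, g}  B5 = {d, g}  B6 = {b, g}  B7 = {c, f}
Tree: B1–B2, B1–B3, B2–B4, B3–B5, B1–B6, B2–B7
The largest bag has 2 vertices, giving width 1; this decomposition certifies tw(G) ≤ 1. G has an edge, so its treewidth is at least 1. The upper and lower bounds meet at 1, so that is the treewidth.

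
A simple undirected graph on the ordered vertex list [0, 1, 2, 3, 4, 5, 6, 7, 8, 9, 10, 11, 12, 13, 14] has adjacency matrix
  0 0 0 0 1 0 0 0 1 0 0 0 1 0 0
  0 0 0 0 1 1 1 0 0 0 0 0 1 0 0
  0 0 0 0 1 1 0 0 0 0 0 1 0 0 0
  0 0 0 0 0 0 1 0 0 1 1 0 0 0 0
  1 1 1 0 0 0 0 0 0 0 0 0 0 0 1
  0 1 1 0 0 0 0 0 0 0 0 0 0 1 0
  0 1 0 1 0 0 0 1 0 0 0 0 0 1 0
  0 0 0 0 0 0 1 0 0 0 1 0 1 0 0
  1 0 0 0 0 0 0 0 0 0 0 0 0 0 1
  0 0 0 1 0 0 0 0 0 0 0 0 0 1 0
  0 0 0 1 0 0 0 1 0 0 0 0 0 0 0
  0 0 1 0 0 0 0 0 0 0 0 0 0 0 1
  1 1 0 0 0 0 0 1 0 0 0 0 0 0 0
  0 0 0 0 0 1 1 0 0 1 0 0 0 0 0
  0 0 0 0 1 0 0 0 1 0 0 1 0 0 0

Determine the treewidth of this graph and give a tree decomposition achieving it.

The largest bag has 4 vertices, giving width 3; this decomposition certifies tw(G) ≤ 3. For the lower bound: the 4 vertex sets {8,11,14}, {2}, {4}, {0,1,5,12} are disjoint, each induces a connected subgraph, and every pair is joined by at least one edge of G. Contracting each set to a single vertex therefore yields K_{4} as a minor, and since treewidth is minor-monotone, tw(G) ≥ tw(K_{4}) = 3. Hence tw(G) = 3 exactly.

Treewidth 3.
Bags: B1 = {2, 8, 11, 14}  B2 = {2, 4, 8, 14}  B3 = {0, 2, 4, 8}  B4 = {0, 2, 4, 5}  B5 = {0, 1, 4, 5}  B6 = {0, 1, 5, 12}  B7 = {1, 5, 12, 13}  B8 = {1, 6, 12, 13}  B9 = {6, 7, 12, 13}  B10 = {6, 7, 9, 13}  B11 = {3, 6, 7, 9}  B12 = {3, 7, 9, 10}
Tree: B1–B2, B2–B3, B3–B4, B4–B5, B5–B6, B6–B7, B7–B8, B8–B9, B9–B10, B10–B11, B11–B12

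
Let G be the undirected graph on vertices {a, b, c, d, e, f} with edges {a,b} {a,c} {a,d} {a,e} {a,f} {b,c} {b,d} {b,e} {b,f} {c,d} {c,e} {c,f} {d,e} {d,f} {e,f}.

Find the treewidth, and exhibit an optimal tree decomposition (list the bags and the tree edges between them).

Treewidth 5.
Bags: B1 = {a, b, c, d, e, f}
Tree: (single bag)

With just one bag of size 6, the width is 6 − 1 = 5, so tw(G) ≤ 5. On the other hand G contains the 6-clique {a, b, c, d, e, f}. A clique must lie in a single bag of any decomposition, so no decomposition can have width below 5. Combining the bounds, tw(G) = 5.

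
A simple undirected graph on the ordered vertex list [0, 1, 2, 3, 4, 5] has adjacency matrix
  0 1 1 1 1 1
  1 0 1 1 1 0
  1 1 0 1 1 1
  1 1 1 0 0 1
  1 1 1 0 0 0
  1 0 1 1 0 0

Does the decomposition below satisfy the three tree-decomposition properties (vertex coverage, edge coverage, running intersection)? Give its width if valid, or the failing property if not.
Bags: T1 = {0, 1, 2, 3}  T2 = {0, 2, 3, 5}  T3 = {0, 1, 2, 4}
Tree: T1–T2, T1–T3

Yes; width 3.

Vertex coverage: the bags together contain {0, 1, 2, 3, 4, 5}, the full vertex set. Edge coverage: each edge of G has both endpoints in at least one bag. Running intersection: for every vertex, the bags containing it form a connected subtree. All three properties hold, so this is a valid tree decomposition of width max|bag| − 1 = 3, and hence tw(G) ≤ 3.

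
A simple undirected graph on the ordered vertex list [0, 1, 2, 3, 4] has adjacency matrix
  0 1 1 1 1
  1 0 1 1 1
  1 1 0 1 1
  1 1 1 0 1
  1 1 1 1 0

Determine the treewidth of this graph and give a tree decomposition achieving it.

Treewidth 4.
Bags: B1 = {0, 1, 2, 3, 4}
Tree: (single bag)

With just one bag of size 5, the width is 5 − 1 = 4, so tw(G) ≤ 4. Conversely, {0, 1, 2, 3, 4} is a clique of size 5, and the vertices of any clique must share a bag in every tree decomposition; so some bag has ≥ 5 vertices and tw(G) ≥ 4. Combining the bounds, tw(G) = 4.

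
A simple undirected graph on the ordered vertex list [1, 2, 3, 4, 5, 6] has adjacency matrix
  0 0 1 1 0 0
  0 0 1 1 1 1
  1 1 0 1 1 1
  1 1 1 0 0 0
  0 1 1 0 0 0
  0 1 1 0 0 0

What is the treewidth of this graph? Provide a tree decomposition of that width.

Treewidth 2.
One such decomposition:
Bags: B1 = {2, 3, 6}  B2 = {2, 3, 4}  B3 = {1, 3, 4}  B4 = {2, 3, 5}
Tree: B1–B2, B2–B3, B1–B4

Each bag holds 3 vertices, so the decomposition has width 2, which upper-bounds the treewidth. Conversely, {1, 3, 4} is a clique of size 3, and the vertices of any clique must share a bag in every tree decomposition; so some bag has ≥ 3 vertices and tw(G) ≥ 2. Combining the bounds, tw(G) = 2.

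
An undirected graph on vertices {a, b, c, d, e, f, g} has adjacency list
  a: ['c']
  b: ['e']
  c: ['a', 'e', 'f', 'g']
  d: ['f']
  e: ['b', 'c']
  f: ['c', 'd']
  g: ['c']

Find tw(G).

A width-1 tree decomposition is:
Bags: B1 = {c, f}  B2 = {c, e}  B3 = {b, e}  B4 = {a, c}  B5 = {c, g}  B6 = {d, f}
Tree: B1–B2, B2–B3, B2–B4, B2–B5, B1–B6
The largest bag has 2 vertices, giving width 1; this decomposition certifies tw(G) ≤ 1. Any graph with an edge has treewidth ≥ 1, and G has the edge f–c. Therefore the treewidth is 1.

1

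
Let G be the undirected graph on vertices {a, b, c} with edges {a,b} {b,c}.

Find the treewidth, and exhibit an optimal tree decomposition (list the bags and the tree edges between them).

Treewidth 1.
Bags: B1 = {a, b}  B2 = {b, c}
Tree: B1–B2

Every bag has size at most 2, so the width is 2 − 1 = 1 and tw(G) ≤ 1. G has an edge, so its treewidth is at least 1. Hence tw(G) = 1 exactly.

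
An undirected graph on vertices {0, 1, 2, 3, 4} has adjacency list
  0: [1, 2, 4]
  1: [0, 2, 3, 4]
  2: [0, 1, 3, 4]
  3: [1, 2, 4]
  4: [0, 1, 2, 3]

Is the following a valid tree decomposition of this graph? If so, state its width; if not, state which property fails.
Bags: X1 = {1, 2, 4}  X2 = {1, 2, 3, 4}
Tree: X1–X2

No — vertex 0 appears in no bag.

A tree decomposition must satisfy three properties: every vertex lies in some bag; for every edge, both endpoints lie together in some bag; and for every vertex, the bags containing it form a connected subtree. Here vertex 0 appears in no bag, so the decomposition is invalid.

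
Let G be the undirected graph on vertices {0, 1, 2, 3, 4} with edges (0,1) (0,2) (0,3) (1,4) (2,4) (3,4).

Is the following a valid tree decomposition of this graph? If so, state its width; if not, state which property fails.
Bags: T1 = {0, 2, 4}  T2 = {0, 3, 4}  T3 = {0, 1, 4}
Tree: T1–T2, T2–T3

Every vertex of G appears in some bag (union = {0, 1, 2, 3, 4}); every edge is covered by a bag; and for each vertex v the set of bags containing v is connected in the bag tree. The decomposition is therefore valid. The largest bag has 3 vertices, so the width is 2.

Yes; width 2.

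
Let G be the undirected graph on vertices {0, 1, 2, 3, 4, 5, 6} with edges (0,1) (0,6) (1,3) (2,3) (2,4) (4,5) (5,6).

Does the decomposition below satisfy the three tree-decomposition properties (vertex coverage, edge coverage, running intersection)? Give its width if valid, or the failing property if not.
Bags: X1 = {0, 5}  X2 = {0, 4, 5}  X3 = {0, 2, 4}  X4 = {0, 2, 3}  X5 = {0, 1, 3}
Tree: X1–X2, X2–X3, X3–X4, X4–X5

A tree decomposition must satisfy three properties: every vertex lies in some bag; for every edge, both endpoints lie together in some bag; and for every vertex, the bags containing it form a connected subtree. Here vertex 6 appears in no bag, so the decomposition is invalid.

No — vertex 6 appears in no bag.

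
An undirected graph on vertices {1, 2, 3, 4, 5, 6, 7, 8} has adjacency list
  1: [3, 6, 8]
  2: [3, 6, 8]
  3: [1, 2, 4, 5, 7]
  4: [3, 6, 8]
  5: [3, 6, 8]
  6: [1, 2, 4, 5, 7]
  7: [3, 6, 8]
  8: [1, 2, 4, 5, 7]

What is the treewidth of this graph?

A width-3 tree decomposition is:
Bags: B1 = {1, 3, 6, 8}  B2 = {3, 4, 6, 8}  B3 = {3, 5, 6, 8}  B4 = {2, 3, 6, 8}  B5 = {3, 6, 7, 8}
Tree: B1–B2, B2–B3, B3–B4, B4–B5
The largest bag has 4 vertices, giving width 3; this decomposition certifies tw(G) ≤ 3. For the lower bound: the 4 vertex sets {1,8}, {3,4}, {6}, {5} are disjoint, each induces a connected subgraph, and every pair is joined by at least one edge of G. Contracting each set to a single vertex therefore yields K_{4} as a minor, and since treewidth is minor-monotone, tw(G) ≥ tw(K_{4}) = 3. Therefore the treewidth is 3.

3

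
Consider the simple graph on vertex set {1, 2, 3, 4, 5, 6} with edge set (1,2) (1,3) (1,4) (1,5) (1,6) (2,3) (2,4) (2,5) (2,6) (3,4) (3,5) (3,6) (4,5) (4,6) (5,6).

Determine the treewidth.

5

A width-5 tree decomposition is:
Bags: B1 = {1, 2, 3, 4, 5, 6}
Tree: (single bag)
With just one bag of size 6, the width is 6 − 1 = 5, so tw(G) ≤ 5. On the other hand G contains the 6-clique {1, 2, 3, 4, 5, 6}. A clique must lie in a single bag of any decomposition, so no decomposition can have width below 5. The upper and lower bounds meet at 5, so that is the treewidth.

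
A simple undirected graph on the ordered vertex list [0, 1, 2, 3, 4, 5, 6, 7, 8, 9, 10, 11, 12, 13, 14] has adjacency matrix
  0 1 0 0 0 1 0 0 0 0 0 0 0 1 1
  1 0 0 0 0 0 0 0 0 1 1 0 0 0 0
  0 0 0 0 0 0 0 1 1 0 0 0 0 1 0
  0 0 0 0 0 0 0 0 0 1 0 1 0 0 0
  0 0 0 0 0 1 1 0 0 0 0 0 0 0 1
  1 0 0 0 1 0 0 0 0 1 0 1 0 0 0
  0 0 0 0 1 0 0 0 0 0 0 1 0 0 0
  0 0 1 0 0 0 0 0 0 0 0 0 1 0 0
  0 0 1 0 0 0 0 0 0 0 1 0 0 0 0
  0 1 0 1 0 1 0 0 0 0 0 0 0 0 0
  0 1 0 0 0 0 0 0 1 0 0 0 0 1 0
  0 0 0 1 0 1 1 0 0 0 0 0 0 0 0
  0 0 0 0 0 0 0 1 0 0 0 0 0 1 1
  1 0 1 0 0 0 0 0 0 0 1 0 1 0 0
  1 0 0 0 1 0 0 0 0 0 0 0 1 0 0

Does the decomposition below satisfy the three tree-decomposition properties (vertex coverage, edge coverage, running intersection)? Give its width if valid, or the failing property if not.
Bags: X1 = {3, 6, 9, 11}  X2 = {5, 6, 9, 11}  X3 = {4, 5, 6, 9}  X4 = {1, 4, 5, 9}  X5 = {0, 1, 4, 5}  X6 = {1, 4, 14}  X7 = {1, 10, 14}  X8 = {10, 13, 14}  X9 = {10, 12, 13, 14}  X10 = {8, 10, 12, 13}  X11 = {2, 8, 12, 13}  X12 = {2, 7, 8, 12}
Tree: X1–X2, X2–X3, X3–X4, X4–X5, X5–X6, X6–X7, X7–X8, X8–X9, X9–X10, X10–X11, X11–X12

No — edge (0,14) lies in no bag.

A tree decomposition must satisfy three properties: every vertex lies in some bag; for every edge, both endpoints lie together in some bag; and for every vertex, the bags containing it form a connected subtree. Here edge (0,14) lies in no bag, so the decomposition is invalid.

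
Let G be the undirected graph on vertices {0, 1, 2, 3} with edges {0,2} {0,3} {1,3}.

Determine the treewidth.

1

A width-1 tree decomposition is:
Bags: B1 = {0, 3}  B2 = {1, 3}  B3 = {0, 2}
Tree: B1–B2, B1–B3
Every bag has size at most 2, so the width is 2 − 1 = 1 and tw(G) ≤ 1. Any graph with an edge has treewidth ≥ 1, and G has the edge 0–3. Therefore the treewidth is 1.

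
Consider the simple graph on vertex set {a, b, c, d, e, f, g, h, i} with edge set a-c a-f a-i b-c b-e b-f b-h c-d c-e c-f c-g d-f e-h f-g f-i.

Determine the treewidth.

2

A width-2 tree decomposition is:
Bags: B1 = {b, c, e}  B2 = {b, c, f}  B3 = {c, d, f}  B4 = {a, c, f}  B5 = {c, f, g}  B6 = {b, e, h}  B7 = {a, f, i}
Tree: B1–B2, B2–B3, B3–B4, B4–B5, B1–B6, B4–B7
Each bag holds 3 vertices, so the decomposition has width 2, which upper-bounds the treewidth. Conversely, {b, e, h} is a clique of size 3, and the vertices of any clique must share a bag in every tree decomposition; so some bag has ≥ 3 vertices and tw(G) ≥ 2. Therefore the treewidth is 2.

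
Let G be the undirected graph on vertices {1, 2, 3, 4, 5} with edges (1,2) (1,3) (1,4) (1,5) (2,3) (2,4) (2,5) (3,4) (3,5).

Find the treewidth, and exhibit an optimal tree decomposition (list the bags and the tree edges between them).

Treewidth 3.
Bags: B1 = {1, 2, 3, 5}  B2 = {1, 2, 3, 4}
Tree: B1–B2

Every bag has size at most 4, so the width is 4 − 1 = 3 and tw(G) ≤ 3. For the lower bound, the 4 vertices {1, 2, 3, 4} are pairwise adjacent, and any tree decomposition puts a clique entirely inside one bag — forcing width ≥ 3. Hence tw(G) = 3 exactly.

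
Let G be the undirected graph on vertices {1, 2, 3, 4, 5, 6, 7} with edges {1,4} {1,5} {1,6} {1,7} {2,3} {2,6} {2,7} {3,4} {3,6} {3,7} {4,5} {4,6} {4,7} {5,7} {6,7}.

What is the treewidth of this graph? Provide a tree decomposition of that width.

Treewidth 3.
Bags: B1 = {2, 3, 6, 7}  B2 = {3, 4, 6, 7}  B3 = {1, 4, 6, 7}  B4 = {1, 4, 5, 7}
Tree: B1–B2, B2–B3, B3–B4

Each bag holds 4 vertices, so the decomposition has width 3, which upper-bounds the treewidth. Conversely, {2, 3, 6, 7} is a clique of size 4, and the vertices of any clique must share a bag in every tree decomposition; so some bag has ≥ 4 vertices and tw(G) ≥ 3. Hence tw(G) = 3 exactly.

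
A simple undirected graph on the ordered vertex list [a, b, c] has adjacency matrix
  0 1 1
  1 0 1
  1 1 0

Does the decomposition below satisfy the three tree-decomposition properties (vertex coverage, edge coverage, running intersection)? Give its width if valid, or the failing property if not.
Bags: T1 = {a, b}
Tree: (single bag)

A tree decomposition must satisfy three properties: every vertex lies in some bag; for every edge, both endpoints lie together in some bag; and for every vertex, the bags containing it form a connected subtree. Here vertex c appears in no bag, so the decomposition is invalid.

No — vertex c appears in no bag.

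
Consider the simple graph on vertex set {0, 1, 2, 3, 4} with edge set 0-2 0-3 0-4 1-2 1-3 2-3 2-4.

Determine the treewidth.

A width-2 tree decomposition is:
Bags: B1 = {1, 2, 3}  B2 = {0, 2, 3}  B3 = {0, 2, 4}
Tree: B1–B2, B2–B3
Each bag holds 3 vertices, so the decomposition has width 2, which upper-bounds the treewidth. For the lower bound, the 3 vertices {0, 2, 3} are pairwise adjacent, and any tree decomposition puts a clique entirely inside one bag — forcing width ≥ 2. Therefore the treewidth is 2.

2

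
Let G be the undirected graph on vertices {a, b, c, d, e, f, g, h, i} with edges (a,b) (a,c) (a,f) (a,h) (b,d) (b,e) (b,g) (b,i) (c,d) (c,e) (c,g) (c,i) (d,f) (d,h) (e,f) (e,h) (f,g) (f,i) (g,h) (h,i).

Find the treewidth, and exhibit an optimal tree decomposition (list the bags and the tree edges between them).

Each bag holds 5 vertices, so the decomposition has width 4, which upper-bounds the treewidth. For the lower bound: the 5 vertex sets {c,g}, {e,h}, {a,f}, {b}, {d} are disjoint, each induces a connected subgraph, and every pair is joined by at least one edge of G. Contracting each set to a single vertex therefore yields K_{5} as a minor, and since treewidth is minor-monotone, tw(G) ≥ tw(K_{5}) = 4. Therefore the treewidth is 4.

Treewidth 4.
Bags: B1 = {b, c, f, g, h}  B2 = {b, c, e, f, h}  B3 = {a, b, c, f, h}  B4 = {b, c, d, f, h}  B5 = {b, c, f, h, i}
Tree: B1–B2, B2–B3, B3–B4, B4–B5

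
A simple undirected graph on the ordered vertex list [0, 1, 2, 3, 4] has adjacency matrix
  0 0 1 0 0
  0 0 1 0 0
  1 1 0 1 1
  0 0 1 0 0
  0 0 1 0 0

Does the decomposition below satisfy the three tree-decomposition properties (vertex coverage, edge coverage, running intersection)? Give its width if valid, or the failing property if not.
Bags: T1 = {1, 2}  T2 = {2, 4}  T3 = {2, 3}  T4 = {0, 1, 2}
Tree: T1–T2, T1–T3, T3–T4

A tree decomposition must satisfy three properties: every vertex lies in some bag; for every edge, both endpoints lie together in some bag; and for every vertex, the bags containing it form a connected subtree. Here bags containing vertex 1 are not connected in the tree, so the decomposition is invalid.

No — bags containing vertex 1 are not connected in the tree.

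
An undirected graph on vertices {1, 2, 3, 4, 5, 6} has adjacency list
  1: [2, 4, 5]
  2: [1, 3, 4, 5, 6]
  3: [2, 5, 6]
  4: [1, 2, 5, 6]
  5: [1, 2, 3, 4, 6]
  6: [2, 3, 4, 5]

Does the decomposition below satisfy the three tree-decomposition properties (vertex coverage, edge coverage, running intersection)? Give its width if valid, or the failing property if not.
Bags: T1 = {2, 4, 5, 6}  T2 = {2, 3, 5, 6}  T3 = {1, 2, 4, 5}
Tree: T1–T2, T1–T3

Yes; width 3.

Every vertex of G appears in some bag (union = {1, 2, 3, 4, 5, 6}); every edge is covered by a bag; and for each vertex v the set of bags containing v is connected in the bag tree. The decomposition is therefore valid. The largest bag has 4 vertices, so the width is 3.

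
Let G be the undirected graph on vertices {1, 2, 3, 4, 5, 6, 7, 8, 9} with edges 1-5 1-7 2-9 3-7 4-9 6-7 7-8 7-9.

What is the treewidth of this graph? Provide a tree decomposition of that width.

Treewidth 1.
Bags: B1 = {7, 9}  B2 = {4, 9}  B3 = {3, 7}  B4 = {2, 9}  B5 = {6, 7}  B6 = {1, 7}  B7 = {1, 5}  B8 = {7, 8}
Tree: B1–B2, B1–B3, B1–B4, B1–B5, B5–B6, B6–B7, B1–B8

The largest bag has 2 vertices, giving width 1; this decomposition certifies tw(G) ≤ 1. Since G has at least one edge (e.g. 7–9), it is not an edgeless graph, so tw(G) ≥ 1. Combining the bounds, tw(G) = 1.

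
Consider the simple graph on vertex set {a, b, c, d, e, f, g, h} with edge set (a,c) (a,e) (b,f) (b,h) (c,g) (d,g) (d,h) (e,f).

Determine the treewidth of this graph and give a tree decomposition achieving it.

Every bag has size at most 3, so the width is 3 − 1 = 2 and tw(G) ≤ 2. For the lower bound, G contains the cycle g–c–a–e–f–b–h–d–g, so G is not a forest; only forests have treewidth ≤ 1, hence tw(G) ≥ 2. Combining the bounds, tw(G) = 2.

Treewidth 2.
Bags: B1 = {a, c, g}  B2 = {a, e, g}  B3 = {e, f, g}  B4 = {b, f, g}  B5 = {b, g, h}  B6 = {d, g, h}
Tree: B1–B2, B2–B3, B3–B4, B4–B5, B5–B6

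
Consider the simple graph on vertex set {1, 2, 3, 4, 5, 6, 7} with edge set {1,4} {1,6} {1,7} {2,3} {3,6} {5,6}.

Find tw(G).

A width-1 tree decomposition is:
Bags: B1 = {1, 6}  B2 = {3, 6}  B3 = {1, 4}  B4 = {2, 3}  B5 = {5, 6}  B6 = {1, 7}
Tree: B1–B2, B1–B3, B2–B4, B1–B5, B3–B6
The largest bag has 2 vertices, giving width 1; this decomposition certifies tw(G) ≤ 1. Since G has at least one edge (e.g. 6–1), it is not an edgeless graph, so tw(G) ≥ 1. Therefore the treewidth is 1.

1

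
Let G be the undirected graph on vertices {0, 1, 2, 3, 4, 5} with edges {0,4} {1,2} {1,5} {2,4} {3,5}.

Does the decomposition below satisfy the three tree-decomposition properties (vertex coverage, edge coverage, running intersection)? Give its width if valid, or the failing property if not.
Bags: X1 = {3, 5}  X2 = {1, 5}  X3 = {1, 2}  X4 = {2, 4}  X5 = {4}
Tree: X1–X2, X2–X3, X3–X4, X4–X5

No — vertex 0 appears in no bag.

A tree decomposition must satisfy three properties: every vertex lies in some bag; for every edge, both endpoints lie together in some bag; and for every vertex, the bags containing it form a connected subtree. Here vertex 0 appears in no bag, so the decomposition is invalid.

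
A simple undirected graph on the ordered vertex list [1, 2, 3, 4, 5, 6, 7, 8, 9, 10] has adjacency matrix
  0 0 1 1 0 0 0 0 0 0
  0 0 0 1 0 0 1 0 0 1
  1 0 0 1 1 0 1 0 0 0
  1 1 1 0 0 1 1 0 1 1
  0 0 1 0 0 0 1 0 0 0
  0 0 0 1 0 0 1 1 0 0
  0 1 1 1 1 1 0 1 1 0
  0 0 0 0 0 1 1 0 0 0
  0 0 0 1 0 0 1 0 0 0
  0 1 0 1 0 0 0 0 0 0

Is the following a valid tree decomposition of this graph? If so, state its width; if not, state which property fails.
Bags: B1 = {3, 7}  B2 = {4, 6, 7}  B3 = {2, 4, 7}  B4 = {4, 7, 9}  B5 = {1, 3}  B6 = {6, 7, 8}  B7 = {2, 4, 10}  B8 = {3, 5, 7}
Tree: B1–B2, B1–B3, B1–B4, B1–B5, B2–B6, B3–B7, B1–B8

A tree decomposition must satisfy three properties: every vertex lies in some bag; for every edge, both endpoints lie together in some bag; and for every vertex, the bags containing it form a connected subtree. Here edge (4,3) lies in no bag, so the decomposition is invalid.

No — edge (4,3) lies in no bag.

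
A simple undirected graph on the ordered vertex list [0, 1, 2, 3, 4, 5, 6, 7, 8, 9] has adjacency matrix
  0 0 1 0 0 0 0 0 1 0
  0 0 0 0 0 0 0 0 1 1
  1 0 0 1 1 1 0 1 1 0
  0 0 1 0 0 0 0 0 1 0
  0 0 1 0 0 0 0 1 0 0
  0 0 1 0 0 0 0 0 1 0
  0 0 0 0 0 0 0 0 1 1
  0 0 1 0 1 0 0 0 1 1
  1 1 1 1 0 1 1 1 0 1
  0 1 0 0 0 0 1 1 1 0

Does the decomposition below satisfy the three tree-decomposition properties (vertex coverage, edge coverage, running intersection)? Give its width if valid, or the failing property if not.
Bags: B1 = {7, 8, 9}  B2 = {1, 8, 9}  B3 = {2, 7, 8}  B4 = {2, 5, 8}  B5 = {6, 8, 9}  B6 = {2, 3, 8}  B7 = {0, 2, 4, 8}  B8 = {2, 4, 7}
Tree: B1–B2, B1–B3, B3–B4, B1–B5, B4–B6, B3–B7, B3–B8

No — bags containing vertex 4 are not connected in the tree.

A tree decomposition must satisfy three properties: every vertex lies in some bag; for every edge, both endpoints lie together in some bag; and for every vertex, the bags containing it form a connected subtree. Here bags containing vertex 4 are not connected in the tree, so the decomposition is invalid.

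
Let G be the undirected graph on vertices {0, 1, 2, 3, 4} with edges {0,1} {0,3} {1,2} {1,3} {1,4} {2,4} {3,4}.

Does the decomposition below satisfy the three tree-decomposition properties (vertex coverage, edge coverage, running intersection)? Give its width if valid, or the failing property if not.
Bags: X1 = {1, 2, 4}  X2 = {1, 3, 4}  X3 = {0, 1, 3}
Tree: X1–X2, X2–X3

Checking the three conditions: (i) the bags cover all of {0, 1, 2, 3, 4}; (ii) for each edge, some bag contains both endpoints; (iii) the bags containing any fixed vertex form a subtree. All hold, so the decomposition is valid with width 3 − 1 = 2.

Yes; width 2.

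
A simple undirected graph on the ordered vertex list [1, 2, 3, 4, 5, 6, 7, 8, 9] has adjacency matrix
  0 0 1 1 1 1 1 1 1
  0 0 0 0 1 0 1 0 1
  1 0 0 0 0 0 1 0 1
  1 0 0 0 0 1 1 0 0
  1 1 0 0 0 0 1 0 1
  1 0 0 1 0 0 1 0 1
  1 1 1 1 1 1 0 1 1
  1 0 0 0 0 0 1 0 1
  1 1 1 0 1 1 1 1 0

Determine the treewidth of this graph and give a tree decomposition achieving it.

The largest bag has 4 vertices, giving width 3; this decomposition certifies tw(G) ≤ 3. For the lower bound, the 4 vertices {1, 7, 8, 9} are pairwise adjacent, and any tree decomposition puts a clique entirely inside one bag — forcing width ≥ 3. Combining the bounds, tw(G) = 3.

Treewidth 3.
One optimal decomposition is:
Bags: B1 = {1, 6, 7, 9}  B2 = {1, 5, 7, 9}  B3 = {1, 4, 6, 7}  B4 = {2, 5, 7, 9}  B5 = {1, 3, 7, 9}  B6 = {1, 7, 8, 9}
Tree: B1–B2, B1–B3, B2–B4, B2–B5, B5–B6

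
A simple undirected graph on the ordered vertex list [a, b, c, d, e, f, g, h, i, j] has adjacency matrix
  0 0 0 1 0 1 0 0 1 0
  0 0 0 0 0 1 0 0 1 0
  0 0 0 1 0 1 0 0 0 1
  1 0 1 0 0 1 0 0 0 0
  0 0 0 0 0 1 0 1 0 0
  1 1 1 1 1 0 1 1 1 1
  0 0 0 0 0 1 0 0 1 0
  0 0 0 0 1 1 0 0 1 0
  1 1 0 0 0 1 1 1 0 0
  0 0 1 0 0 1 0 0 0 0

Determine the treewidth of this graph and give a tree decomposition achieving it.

The largest bag has 3 vertices, giving width 2; this decomposition certifies tw(G) ≤ 2. Conversely, {c, d, f} is a clique of size 3, and the vertices of any clique must share a bag in every tree decomposition; so some bag has ≥ 3 vertices and tw(G) ≥ 2. The upper and lower bounds meet at 2, so that is the treewidth.

Treewidth 2.
Bags: B1 = {f, h, i}  B2 = {e, f, h}  B3 = {f, g, i}  B4 = {a, f, i}  B5 = {a, d, f}  B6 = {c, d, f}  B7 = {b, f, i}  B8 = {c, f, j}
Tree: B1–B2, B1–B3, B3–B4, B4–B5, B5–B6, B1–B7, B6–B8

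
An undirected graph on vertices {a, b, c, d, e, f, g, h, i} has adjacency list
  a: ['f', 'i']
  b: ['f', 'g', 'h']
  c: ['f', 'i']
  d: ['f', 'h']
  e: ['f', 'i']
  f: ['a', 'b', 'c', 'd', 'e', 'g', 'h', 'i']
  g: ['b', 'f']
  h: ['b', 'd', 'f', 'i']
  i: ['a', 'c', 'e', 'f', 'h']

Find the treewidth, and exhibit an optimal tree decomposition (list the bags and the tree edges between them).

Every bag has size at most 3, so the width is 3 − 1 = 2 and tw(G) ≤ 2. Conversely, {d, f, h} is a clique of size 3, and the vertices of any clique must share a bag in every tree decomposition; so some bag has ≥ 3 vertices and tw(G) ≥ 2. Therefore the treewidth is 2.

Treewidth 2.
One such decomposition:
Bags: B1 = {a, f, i}  B2 = {c, f, i}  B3 = {f, h, i}  B4 = {d, f, h}  B5 = {b, f, h}  B6 = {e, f, i}  B7 = {b, f, g}
Tree: B1–B2, B2–B3, B3–B4, B4–B5, B1–B6, B5–B7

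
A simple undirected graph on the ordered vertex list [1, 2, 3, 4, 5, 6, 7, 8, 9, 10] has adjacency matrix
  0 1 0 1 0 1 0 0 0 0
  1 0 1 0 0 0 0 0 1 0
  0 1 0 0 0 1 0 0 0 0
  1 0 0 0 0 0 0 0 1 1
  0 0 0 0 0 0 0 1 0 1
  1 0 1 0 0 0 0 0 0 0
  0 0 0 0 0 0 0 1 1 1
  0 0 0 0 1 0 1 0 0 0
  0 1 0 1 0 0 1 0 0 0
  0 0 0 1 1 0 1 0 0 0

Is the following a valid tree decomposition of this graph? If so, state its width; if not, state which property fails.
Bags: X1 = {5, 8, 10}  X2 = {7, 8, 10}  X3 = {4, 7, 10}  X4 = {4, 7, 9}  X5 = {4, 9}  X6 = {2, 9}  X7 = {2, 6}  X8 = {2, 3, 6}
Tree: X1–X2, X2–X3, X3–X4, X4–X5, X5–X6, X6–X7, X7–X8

No — vertex 1 appears in no bag.

A tree decomposition must satisfy three properties: every vertex lies in some bag; for every edge, both endpoints lie together in some bag; and for every vertex, the bags containing it form a connected subtree. Here vertex 1 appears in no bag, so the decomposition is invalid.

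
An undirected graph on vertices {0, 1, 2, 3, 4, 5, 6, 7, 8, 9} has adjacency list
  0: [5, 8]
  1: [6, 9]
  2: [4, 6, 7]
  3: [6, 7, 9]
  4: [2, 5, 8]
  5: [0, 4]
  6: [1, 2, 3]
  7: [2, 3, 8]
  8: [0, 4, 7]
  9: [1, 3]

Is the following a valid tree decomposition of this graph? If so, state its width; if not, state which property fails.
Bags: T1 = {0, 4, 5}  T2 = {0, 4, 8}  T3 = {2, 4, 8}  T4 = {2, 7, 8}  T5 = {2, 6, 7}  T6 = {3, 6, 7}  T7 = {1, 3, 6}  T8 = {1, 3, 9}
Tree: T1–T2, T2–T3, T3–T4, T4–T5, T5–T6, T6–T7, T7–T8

Yes; width 2.

Every vertex of G appears in some bag (union = {0, 1, 2, 3, 4, 5, 6, 7, 8, 9}); every edge is covered by a bag; and for each vertex v the set of bags containing v is connected in the bag tree. The decomposition is therefore valid. The largest bag has 3 vertices, so the width is 2.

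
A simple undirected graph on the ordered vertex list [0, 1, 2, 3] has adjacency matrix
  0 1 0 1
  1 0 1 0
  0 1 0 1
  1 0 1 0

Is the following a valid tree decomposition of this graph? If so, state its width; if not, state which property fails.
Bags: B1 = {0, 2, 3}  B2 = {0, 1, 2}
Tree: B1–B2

Checking the three conditions: (i) the bags cover all of {0, 1, 2, 3}; (ii) for each edge, some bag contains both endpoints; (iii) the bags containing any fixed vertex form a subtree. All hold, so the decomposition is valid with width 3 − 1 = 2.

Yes; width 2.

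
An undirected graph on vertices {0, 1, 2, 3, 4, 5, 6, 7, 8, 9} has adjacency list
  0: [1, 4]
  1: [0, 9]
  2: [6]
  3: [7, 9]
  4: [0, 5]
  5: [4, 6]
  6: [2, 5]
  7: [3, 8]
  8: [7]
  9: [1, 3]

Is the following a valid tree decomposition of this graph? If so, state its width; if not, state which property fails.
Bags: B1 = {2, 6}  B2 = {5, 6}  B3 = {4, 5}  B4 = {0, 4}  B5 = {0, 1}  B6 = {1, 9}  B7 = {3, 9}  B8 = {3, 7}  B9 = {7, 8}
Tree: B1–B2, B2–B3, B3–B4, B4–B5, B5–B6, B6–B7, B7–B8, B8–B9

Yes; width 1.

Checking the three conditions: (i) the bags cover all of {0, 1, 2, 3, 4, 5, 6, 7, 8, 9}; (ii) for each edge, some bag contains both endpoints; (iii) the bags containing any fixed vertex form a subtree. All hold, so the decomposition is valid with width 2 − 1 = 1.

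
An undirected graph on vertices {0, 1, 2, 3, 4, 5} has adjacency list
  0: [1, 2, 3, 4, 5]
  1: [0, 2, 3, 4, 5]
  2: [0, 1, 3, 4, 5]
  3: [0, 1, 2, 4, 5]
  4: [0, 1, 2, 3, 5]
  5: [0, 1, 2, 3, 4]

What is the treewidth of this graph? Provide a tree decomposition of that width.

With just one bag of size 6, the width is 6 − 1 = 5, so tw(G) ≤ 5. For the lower bound, the 6 vertices {0, 1, 2, 3, 4, 5} are pairwise adjacent, and any tree decomposition puts a clique entirely inside one bag — forcing width ≥ 5. The upper and lower bounds meet at 5, so that is the treewidth.

Treewidth 5.
One such decomposition:
Bags: B1 = {0, 1, 2, 3, 4, 5}
Tree: (single bag)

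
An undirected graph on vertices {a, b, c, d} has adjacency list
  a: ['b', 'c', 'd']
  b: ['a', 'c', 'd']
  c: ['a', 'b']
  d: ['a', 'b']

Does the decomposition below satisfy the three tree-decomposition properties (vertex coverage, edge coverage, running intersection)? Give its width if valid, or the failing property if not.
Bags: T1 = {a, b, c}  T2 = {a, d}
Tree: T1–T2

No — edge (b,d) lies in no bag.

A tree decomposition must satisfy three properties: every vertex lies in some bag; for every edge, both endpoints lie together in some bag; and for every vertex, the bags containing it form a connected subtree. Here edge (b,d) lies in no bag, so the decomposition is invalid.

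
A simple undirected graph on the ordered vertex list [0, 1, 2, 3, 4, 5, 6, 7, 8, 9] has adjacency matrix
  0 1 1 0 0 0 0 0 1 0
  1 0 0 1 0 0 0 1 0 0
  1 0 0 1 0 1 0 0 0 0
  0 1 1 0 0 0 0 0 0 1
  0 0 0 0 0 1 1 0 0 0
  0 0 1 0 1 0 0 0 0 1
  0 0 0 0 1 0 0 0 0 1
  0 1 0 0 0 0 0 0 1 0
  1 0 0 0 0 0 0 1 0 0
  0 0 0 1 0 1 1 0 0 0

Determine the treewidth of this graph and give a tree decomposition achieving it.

The largest bag has 3 vertices, giving width 2; this decomposition certifies tw(G) ≤ 2. Since 7–8–0–1–7 is a cycle in G, G is not acyclic. Forests are exactly the graphs of treewidth ≤ 1, so tw(G) ≥ 2. Therefore the treewidth is 2.

Treewidth 2.
One such decomposition:
Bags: B1 = {1, 7, 8}  B2 = {0, 1, 8}  B3 = {0, 1, 3}  B4 = {0, 2, 3}  B5 = {2, 3, 9}  B6 = {2, 5, 9}  B7 = {5, 6, 9}  B8 = {4, 5, 6}
Tree: B1–B2, B2–B3, B3–B4, B4–B5, B5–B6, B6–B7, B7–B8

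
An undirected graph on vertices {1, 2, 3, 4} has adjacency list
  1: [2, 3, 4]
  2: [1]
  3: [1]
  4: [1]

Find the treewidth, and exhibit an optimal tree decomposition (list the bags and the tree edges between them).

The largest bag has 2 vertices, giving width 1; this decomposition certifies tw(G) ≤ 1. Any graph with an edge has treewidth ≥ 1, and G has the edge 3–1. Hence tw(G) = 1 exactly.

Treewidth 1.
Bags: B1 = {1, 3}  B2 = {1, 2}  B3 = {1, 4}
Tree: B1–B2, B1–B3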